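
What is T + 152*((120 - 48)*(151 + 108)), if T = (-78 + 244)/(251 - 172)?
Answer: 223925350/79 ≈ 2.8345e+6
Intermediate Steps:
T = 166/79 ≈ 2.1013
T + 152*((120 - 48)*(151 + 108)) = 166/79 + 152*((120 - 48)*(151 + 108)) = 166/79 + 152*(72*259) = 166/79 + 152*18648 = 166/79 + 2834496 = 223925350/79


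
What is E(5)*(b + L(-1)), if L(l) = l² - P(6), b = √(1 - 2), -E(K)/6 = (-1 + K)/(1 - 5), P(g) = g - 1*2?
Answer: -18 + 6*I ≈ -18.0 + 6.0*I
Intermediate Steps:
P(g) = -2 + g (P(g) = g - 2 = -2 + g)
E(K) = -3/2 + 3*K/2 (E(K) = -6*(-1 + K)/(1 - 5) = -6*(-1 + K)/(-4) = -6*(-1 + K)*(-1)/4 = -6*(¼ - K/4) = -3/2 + 3*K/2)
b = I (b = √(-1) = I ≈ 1.0*I)
L(l) = -4 + l² (L(l) = l² - (-2 + 6) = l² - 1*4 = l² - 4 = -4 + l²)
E(5)*(b + L(-1)) = (-3/2 + (3/2)*5)*(I + (-4 + (-1)²)) = (-3/2 + 15/2)*(I + (-4 + 1)) = 6*(I - 3) = 6*(-3 + I) = -18 + 6*I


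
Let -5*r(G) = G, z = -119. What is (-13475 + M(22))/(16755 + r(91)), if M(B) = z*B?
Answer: -80465/83684 ≈ -0.96153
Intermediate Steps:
r(G) = -G/5
M(B) = -119*B
(-13475 + M(22))/(16755 + r(91)) = (-13475 - 119*22)/(16755 - ⅕*91) = (-13475 - 2618)/(16755 - 91/5) = -16093/83684/5 = -16093*5/83684 = -80465/83684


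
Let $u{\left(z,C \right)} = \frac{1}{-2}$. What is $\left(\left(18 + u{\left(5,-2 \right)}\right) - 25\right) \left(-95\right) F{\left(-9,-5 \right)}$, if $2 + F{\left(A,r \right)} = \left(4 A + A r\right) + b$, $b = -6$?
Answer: $\frac{1425}{2} \approx 712.5$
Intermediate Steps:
$u{\left(z,C \right)} = - \frac{1}{2}$
$F{\left(A,r \right)} = -8 + 4 A + A r$ ($F{\left(A,r \right)} = -2 - \left(6 - 4 A - A r\right) = -2 + \left(-6 + 4 A + A r\right) = -8 + 4 A + A r$)
$\left(\left(18 + u{\left(5,-2 \right)}\right) - 25\right) \left(-95\right) F{\left(-9,-5 \right)} = \left(\left(18 - \frac{1}{2}\right) - 25\right) \left(-95\right) \left(-8 + 4 \left(-9\right) - -45\right) = \left(\frac{35}{2} - 25\right) \left(-95\right) \left(-8 - 36 + 45\right) = \left(- \frac{15}{2}\right) \left(-95\right) 1 = \frac{1425}{2} \cdot 1 = \frac{1425}{2}$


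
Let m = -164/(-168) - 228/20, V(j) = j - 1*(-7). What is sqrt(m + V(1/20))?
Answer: I*sqrt(148785)/210 ≈ 1.8368*I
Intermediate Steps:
V(j) = 7 + j (V(j) = j + 7 = 7 + j)
m = -2189/210 (m = -164*(-1/168) - 228*1/20 = 41/42 - 57/5 = -2189/210 ≈ -10.424)
sqrt(m + V(1/20)) = sqrt(-2189/210 + (7 + 1/20)) = sqrt(-2189/210 + 141/20) = sqrt(-1417/420) = I*sqrt(148785)/210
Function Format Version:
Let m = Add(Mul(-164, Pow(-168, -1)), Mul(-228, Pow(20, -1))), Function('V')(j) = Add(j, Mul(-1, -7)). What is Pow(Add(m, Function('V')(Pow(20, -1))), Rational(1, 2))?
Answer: Mul(Rational(1, 210), I, Pow(148785, Rational(1, 2))) ≈ Mul(1.8368, I)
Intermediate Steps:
Function('V')(j) = Add(7, j) (Function('V')(j) = Add(j, 7) = Add(7, j))
m = Rational(-2189, 210) (m = Add(Mul(-164, Rational(-1, 168)), Mul(-228, Rational(1, 20))) = Add(Rational(41, 42), Rational(-57, 5)) = Rational(-2189, 210) ≈ -10.424)
Pow(Add(m, Function('V')(Pow(20, -1))), Rational(1, 2)) = Pow(Add(Rational(-2189, 210), Add(7, Pow(20, -1))), Rational(1, 2)) = Pow(Add(Rational(-2189, 210), Add(7, Rational(1, 20))), Rational(1, 2)) = Pow(Add(Rational(-2189, 210), Rational(141, 20)), Rational(1, 2)) = Pow(Rational(-1417, 420), Rational(1, 2)) = Mul(Rational(1, 210), I, Pow(148785, Rational(1, 2)))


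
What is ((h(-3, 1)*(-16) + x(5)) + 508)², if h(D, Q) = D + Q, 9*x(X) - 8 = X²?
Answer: 2660161/9 ≈ 2.9557e+5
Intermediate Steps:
x(X) = 8/9 + X²/9
((h(-3, 1)*(-16) + x(5)) + 508)² = (((-3 + 1)*(-16) + (8/9 + (⅑)*5²)) + 508)² = ((-2*(-16) + (8/9 + (⅑)*25)) + 508)² = ((32 + (8/9 + 25/9)) + 508)² = ((32 + 11/3) + 508)² = (107/3 + 508)² = (1631/3)² = 2660161/9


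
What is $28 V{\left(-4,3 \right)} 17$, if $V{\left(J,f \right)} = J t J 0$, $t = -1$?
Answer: $0$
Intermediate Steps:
$V{\left(J,f \right)} = 0$ ($V{\left(J,f \right)} = J \left(- J\right) 0 = - J^{2} \cdot 0 = 0$)
$28 V{\left(-4,3 \right)} 17 = 28 \cdot 0 \cdot 17 = 0 \cdot 17 = 0$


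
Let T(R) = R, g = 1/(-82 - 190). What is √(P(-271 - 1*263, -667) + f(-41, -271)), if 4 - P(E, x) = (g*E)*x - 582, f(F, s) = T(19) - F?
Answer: √9042130/68 ≈ 44.221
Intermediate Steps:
g = -1/272 (g = 1/(-272) = -1/272 ≈ -0.0036765)
f(F, s) = 19 - F
P(E, x) = 586 + E*x/272 (P(E, x) = 4 - ((-E/272)*x - 582) = 4 - (-E*x/272 - 582) = 4 - (-582 - E*x/272) = 4 + (582 + E*x/272) = 586 + E*x/272)
√(P(-271 - 1*263, -667) + f(-41, -271)) = √((586 + (1/272)*(-271 - 1*263)*(-667)) + (19 - 1*(-41))) = √((586 + (1/272)*(-271 - 263)*(-667)) + (19 + 41)) = √((586 + (1/272)*(-534)*(-667)) + 60) = √((586 + 178089/136) + 60) = √(257785/136 + 60) = √(265945/136) = √9042130/68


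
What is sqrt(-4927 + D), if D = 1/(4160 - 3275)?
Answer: I*sqrt(3858948690)/885 ≈ 70.193*I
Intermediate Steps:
D = 1/885 ≈ 0.0011299
sqrt(-4927 + D) = sqrt(-4927 + 1/885) = sqrt(-4360394/885) = I*sqrt(3858948690)/885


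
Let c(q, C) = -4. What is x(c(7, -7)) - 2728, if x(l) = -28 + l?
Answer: -2760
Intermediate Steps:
x(c(7, -7)) - 2728 = (-28 - 4) - 2728 = -32 - 2728 = -2760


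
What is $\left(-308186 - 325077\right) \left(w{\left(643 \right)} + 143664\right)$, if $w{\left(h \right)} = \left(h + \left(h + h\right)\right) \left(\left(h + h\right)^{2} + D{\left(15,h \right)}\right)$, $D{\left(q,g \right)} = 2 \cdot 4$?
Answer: $-2020318947345540$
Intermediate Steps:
$D{\left(q,g \right)} = 8$
$w{\left(h \right)} = 3 h \left(8 + 4 h^{2}\right)$ ($w{\left(h \right)} = \left(h + \left(h + h\right)\right) \left(\left(h + h\right)^{2} + 8\right) = \left(h + 2 h\right) \left(\left(2 h\right)^{2} + 8\right) = 3 h \left(4 h^{2} + 8\right) = 3 h \left(8 + 4 h^{2}\right)$)
$\left(-308186 - 325077\right) \left(w{\left(643 \right)} + 143664\right) = \left(-308186 - 325077\right) \left(12 \cdot 643 \left(2 + 643^{2}\right) + 143664\right) = - 633263 \left(12 \cdot 643 \left(2 + 413449\right) + 143664\right) = - 633263 \left(12 \cdot 643 \cdot 413451 + 143664\right) = - 633263 \left(3190187916 + 143664\right) = \left(-633263\right) 3190331580 = -2020318947345540$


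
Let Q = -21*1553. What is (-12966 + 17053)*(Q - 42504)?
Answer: -307003179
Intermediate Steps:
Q = -32613
(-12966 + 17053)*(Q - 42504) = (-12966 + 17053)*(-32613 - 42504) = 4087*(-75117) = -307003179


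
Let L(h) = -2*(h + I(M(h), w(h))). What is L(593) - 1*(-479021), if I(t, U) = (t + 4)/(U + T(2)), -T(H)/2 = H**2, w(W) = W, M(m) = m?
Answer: 93177427/195 ≈ 4.7783e+5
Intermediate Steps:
T(H) = -2*H**2
I(t, U) = (4 + t)/(-8 + U) (I(t, U) = (t + 4)/(U - 2*2**2) = (4 + t)/(U - 2*4) = (4 + t)/(U - 8) = (4 + t)/(-8 + U))
L(h) = -2*h - 2*(4 + h)/(-8 + h) (L(h) = -2*(h + (4 + h)/(-8 + h)) = -2*h - 2*(4 + h)/(-8 + h))
L(593) - 1*(-479021) = 2*(-4 - 1*593**2 + 7*593)/(-8 + 593) - 1*(-479021) = 2*(-4 - 1*351649 + 4151)/585 + 479021 = 2*(1/585)*(-4 - 351649 + 4151) + 479021 = 2*(1/585)*(-347502) + 479021 = -231668/195 + 479021 = 93177427/195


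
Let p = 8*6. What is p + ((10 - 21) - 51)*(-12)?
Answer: 792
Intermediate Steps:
p = 48
p + ((10 - 21) - 51)*(-12) = 48 + ((10 - 21) - 51)*(-12) = 48 + (-11 - 51)*(-12) = 48 - 62*(-12) = 48 + 744 = 792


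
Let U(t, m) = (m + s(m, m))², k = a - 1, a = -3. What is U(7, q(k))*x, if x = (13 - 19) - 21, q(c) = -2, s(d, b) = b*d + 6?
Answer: -1728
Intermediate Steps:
k = -4 (k = -3 - 1 = -4)
s(d, b) = 6 + b*d
U(t, m) = (6 + m + m²)² (U(t, m) = (m + (6 + m*m))² = (m + (6 + m²))² = (6 + m + m²)²)
x = -27 (x = -6 - 21 = -27)
U(7, q(k))*x = (6 - 2 + (-2)²)²*(-27) = (6 - 2 + 4)²*(-27) = 8²*(-27) = 64*(-27) = -1728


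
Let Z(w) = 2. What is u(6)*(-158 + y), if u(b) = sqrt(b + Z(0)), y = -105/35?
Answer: -322*sqrt(2) ≈ -455.38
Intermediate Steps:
y = -3 (y = -105*1/35 = -3)
u(b) = sqrt(2 + b) (u(b) = sqrt(b + 2) = sqrt(2 + b))
u(6)*(-158 + y) = sqrt(2 + 6)*(-158 - 3) = sqrt(8)*(-161) = (2*sqrt(2))*(-161) = -322*sqrt(2)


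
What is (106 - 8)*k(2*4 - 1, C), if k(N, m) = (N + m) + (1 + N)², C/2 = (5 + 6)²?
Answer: 30674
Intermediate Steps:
C = 242 (C = 2*(5 + 6)² = 2*11² = 2*121 = 242)
k(N, m) = N + m + (1 + N)²
(106 - 8)*k(2*4 - 1, C) = (106 - 8)*((2*4 - 1) + 242 + (1 + (2*4 - 1))²) = 98*((8 - 1) + 242 + (1 + (8 - 1))²) = 98*(7 + 242 + (1 + 7)²) = 98*(7 + 242 + 8²) = 98*(7 + 242 + 64) = 98*313 = 30674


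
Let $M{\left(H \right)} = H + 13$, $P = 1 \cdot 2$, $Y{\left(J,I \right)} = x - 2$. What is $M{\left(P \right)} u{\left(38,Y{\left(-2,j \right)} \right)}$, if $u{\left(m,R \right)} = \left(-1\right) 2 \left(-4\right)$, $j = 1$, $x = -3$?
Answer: $120$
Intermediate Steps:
$Y{\left(J,I \right)} = -5$ ($Y{\left(J,I \right)} = -3 - 2 = -5$)
$u{\left(m,R \right)} = 8$ ($u{\left(m,R \right)} = \left(-2\right) \left(-4\right) = 8$)
$P = 2$
$M{\left(H \right)} = 13 + H$
$M{\left(P \right)} u{\left(38,Y{\left(-2,j \right)} \right)} = \left(13 + 2\right) 8 = 15 \cdot 8 = 120$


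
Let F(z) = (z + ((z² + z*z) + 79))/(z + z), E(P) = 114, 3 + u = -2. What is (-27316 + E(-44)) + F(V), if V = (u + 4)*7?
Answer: -190499/7 ≈ -27214.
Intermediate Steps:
u = -5 (u = -3 - 2 = -5)
V = -7 (V = (-5 + 4)*7 = -1*7 = -7)
F(z) = (79 + z + 2*z²)/(2*z) (F(z) = (z + ((z² + z²) + 79))/((2*z)) = (z + (2*z² + 79))*(1/(2*z)) = (z + (79 + 2*z²))*(1/(2*z)) = (79 + z + 2*z²)*(1/(2*z)) = (79 + z + 2*z²)/(2*z))
(-27316 + E(-44)) + F(V) = (-27316 + 114) + (½ - 7 + (79/2)/(-7)) = -27202 + (½ - 7 + (79/2)*(-⅐)) = -27202 + (½ - 7 - 79/14) = -27202 - 85/7 = -190499/7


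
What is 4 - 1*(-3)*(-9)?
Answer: -23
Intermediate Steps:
4 - 1*(-3)*(-9) = 4 + 3*(-9) = 4 - 27 = -23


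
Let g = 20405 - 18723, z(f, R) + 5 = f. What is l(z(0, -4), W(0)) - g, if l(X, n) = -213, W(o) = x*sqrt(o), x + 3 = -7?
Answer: -1895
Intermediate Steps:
x = -10 (x = -3 - 7 = -10)
z(f, R) = -5 + f
W(o) = -10*sqrt(o)
g = 1682
l(z(0, -4), W(0)) - g = -213 - 1*1682 = -213 - 1682 = -1895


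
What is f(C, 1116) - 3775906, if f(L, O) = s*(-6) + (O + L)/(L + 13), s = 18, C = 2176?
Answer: -8265691354/2189 ≈ -3.7760e+6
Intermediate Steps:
f(L, O) = -108 + (L + O)/(13 + L) (f(L, O) = 18*(-6) + (O + L)/(L + 13) = -108 + (L + O)/(13 + L))
f(C, 1116) - 3775906 = (-1404 + 1116 - 107*2176)/(13 + 2176) - 3775906 = (-1404 + 1116 - 232832)/2189 - 3775906 = (1/2189)*(-233120) - 3775906 = -233120/2189 - 3775906 = -8265691354/2189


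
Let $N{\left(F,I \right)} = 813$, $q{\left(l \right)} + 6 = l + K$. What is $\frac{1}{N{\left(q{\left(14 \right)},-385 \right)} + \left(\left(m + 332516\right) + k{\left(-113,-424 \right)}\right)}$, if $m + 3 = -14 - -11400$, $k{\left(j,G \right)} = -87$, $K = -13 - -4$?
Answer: $\frac{1}{344625} \approx 2.9017 \cdot 10^{-6}$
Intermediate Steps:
$K = -9$ ($K = -13 + 4 = -9$)
$q{\left(l \right)} = -15 + l$ ($q{\left(l \right)} = -6 + \left(l - 9\right) = -6 + \left(-9 + l\right) = -15 + l$)
$m = 11383$ ($m = -3 - -11386 = -3 + \left(-14 + 11400\right) = -3 + 11386 = 11383$)
$\frac{1}{N{\left(q{\left(14 \right)},-385 \right)} + \left(\left(m + 332516\right) + k{\left(-113,-424 \right)}\right)} = \frac{1}{813 + \left(\left(11383 + 332516\right) - 87\right)} = \frac{1}{813 + \left(343899 - 87\right)} = \frac{1}{813 + 343812} = \frac{1}{344625}$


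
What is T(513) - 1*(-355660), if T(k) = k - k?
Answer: 355660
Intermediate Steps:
T(k) = 0
T(513) - 1*(-355660) = 0 - 1*(-355660) = 0 + 355660 = 355660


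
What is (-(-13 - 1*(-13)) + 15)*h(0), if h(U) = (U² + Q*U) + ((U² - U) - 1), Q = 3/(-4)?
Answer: -15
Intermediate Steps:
Q = -¾ (Q = 3*(-¼) = -¾ ≈ -0.75000)
h(U) = -1 + 2*U² - 7*U/4 (h(U) = (U² - 3*U/4) + ((U² - U) - 1) = (U² - 3*U/4) + (-1 + U² - U) = -1 + 2*U² - 7*U/4)
(-(-13 - 1*(-13)) + 15)*h(0) = (-(-13 - 1*(-13)) + 15)*(-1 + 2*0² - 7/4*0) = (-(-13 + 13) + 15)*(-1 + 2*0 + 0) = (-1*0 + 15)*(-1 + 0 + 0) = (0 + 15)*(-1) = 15*(-1) = -15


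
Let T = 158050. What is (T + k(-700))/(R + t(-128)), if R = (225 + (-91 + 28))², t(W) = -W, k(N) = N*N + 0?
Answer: 324025/13186 ≈ 24.573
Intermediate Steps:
k(N) = N² (k(N) = N² + 0 = N²)
R = 26244 (R = (225 - 63)² = 162² = 26244)
(T + k(-700))/(R + t(-128)) = (158050 + (-700)²)/(26244 - 1*(-128)) = (158050 + 490000)/(26244 + 128) = 648050/26372 = 648050*(1/26372) = 324025/13186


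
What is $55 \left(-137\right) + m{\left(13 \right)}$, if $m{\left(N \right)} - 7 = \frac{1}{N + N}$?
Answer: $- \frac{195727}{26} \approx -7528.0$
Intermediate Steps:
$m{\left(N \right)} = 7 + \frac{1}{2 N}$ ($m{\left(N \right)} = 7 + \frac{1}{N + N} = 7 + \frac{1}{2 N}$)
$55 \left(-137\right) + m{\left(13 \right)} = 55 \left(-137\right) + \left(7 + \frac{1}{2 \cdot 13}\right) = -7535 + \left(7 + \frac{1}{2} \cdot \frac{1}{13}\right) = -7535 + \left(7 + \frac{1}{26}\right) = -7535 + \frac{183}{26} = - \frac{195727}{26}$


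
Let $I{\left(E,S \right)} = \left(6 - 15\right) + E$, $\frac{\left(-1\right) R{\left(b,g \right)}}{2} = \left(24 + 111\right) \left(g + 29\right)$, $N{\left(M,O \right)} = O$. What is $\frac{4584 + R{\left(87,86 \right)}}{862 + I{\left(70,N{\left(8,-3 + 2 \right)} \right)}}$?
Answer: $- \frac{26466}{923} \approx -28.674$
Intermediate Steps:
$R{\left(b,g \right)} = -7830 - 270 g$ ($R{\left(b,g \right)} = - 2 \left(24 + 111\right) \left(g + 29\right) = - 2 \cdot 135 \left(29 + g\right) = - 2 \left(3915 + 135 g\right) = -7830 - 270 g$)
$I{\left(E,S \right)} = -9 + E$
$\frac{4584 + R{\left(87,86 \right)}}{862 + I{\left(70,N{\left(8,-3 + 2 \right)} \right)}} = \frac{4584 - 31050}{862 + \left(-9 + 70\right)} = \frac{4584 - 31050}{862 + 61} = \frac{4584 - 31050}{923} = \left(-26466\right) \frac{1}{923} = - \frac{26466}{923}$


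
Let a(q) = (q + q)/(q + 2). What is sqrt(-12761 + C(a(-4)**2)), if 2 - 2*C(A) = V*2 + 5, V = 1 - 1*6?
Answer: 27*I*sqrt(70)/2 ≈ 112.95*I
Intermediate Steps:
a(q) = 2*q/(2 + q) (a(q) = (2*q)/(2 + q) = 2*q/(2 + q))
V = -5 (V = 1 - 6 = -5)
C(A) = 7/2 (C(A) = 1 - (-5*2 + 5)/2 = 1 - (-10 + 5)/2 = 1 - 1/2*(-5) = 1 + 5/2 = 7/2)
sqrt(-12761 + C(a(-4)**2)) = sqrt(-12761 + 7/2) = sqrt(-25515/2) = 27*I*sqrt(70)/2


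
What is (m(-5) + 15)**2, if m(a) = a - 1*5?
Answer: 25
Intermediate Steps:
m(a) = -5 + a (m(a) = a - 5 = -5 + a)
(m(-5) + 15)**2 = ((-5 - 5) + 15)**2 = (-10 + 15)**2 = 5**2 = 25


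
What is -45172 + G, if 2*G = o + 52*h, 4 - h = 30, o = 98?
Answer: -45799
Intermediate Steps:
h = -26 (h = 4 - 1*30 = 4 - 30 = -26)
G = -627 (G = (98 + 52*(-26))/2 = (98 - 1352)/2 = (½)*(-1254) = -627)
-45172 + G = -45172 - 627 = -45799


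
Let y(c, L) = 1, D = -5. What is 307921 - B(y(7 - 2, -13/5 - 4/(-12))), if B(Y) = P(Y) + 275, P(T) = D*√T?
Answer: 307651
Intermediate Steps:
P(T) = -5*√T
B(Y) = 275 - 5*√Y (B(Y) = -5*√Y + 275 = 275 - 5*√Y)
307921 - B(y(7 - 2, -13/5 - 4/(-12))) = 307921 - (275 - 5*√1) = 307921 - (275 - 5*1) = 307921 - (275 - 5) = 307921 - 1*270 = 307921 - 270 = 307651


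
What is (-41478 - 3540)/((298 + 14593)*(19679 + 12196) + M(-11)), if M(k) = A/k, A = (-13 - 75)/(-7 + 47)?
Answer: -112545/1186626563 ≈ -9.4844e-5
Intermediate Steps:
A = -11/5 (A = -88/40 = -88*1/40 = -11/5 ≈ -2.2000)
M(k) = -11/(5*k)
(-41478 - 3540)/((298 + 14593)*(19679 + 12196) + M(-11)) = (-41478 - 3540)/((298 + 14593)*(19679 + 12196) - 11/5/(-11)) = -45018/(14891*31875 - 11/5*(-1/11)) = -45018/(474650625 + ⅕) = -45018/2373253126/5 = -45018*5/2373253126 = -112545/1186626563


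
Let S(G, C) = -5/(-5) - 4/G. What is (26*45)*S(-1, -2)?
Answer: 5850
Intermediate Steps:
S(G, C) = 1 - 4/G (S(G, C) = -5*(-1/5) - 4/G = 1 - 4/G)
(26*45)*S(-1, -2) = (26*45)*((-4 - 1)/(-1)) = 1170*(-1*(-5)) = 1170*5 = 5850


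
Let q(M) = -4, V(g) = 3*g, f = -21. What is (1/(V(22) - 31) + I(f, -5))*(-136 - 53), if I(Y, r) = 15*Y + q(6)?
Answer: 301428/5 ≈ 60286.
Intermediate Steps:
I(Y, r) = -4 + 15*Y (I(Y, r) = 15*Y - 4 = -4 + 15*Y)
(1/(V(22) - 31) + I(f, -5))*(-136 - 53) = (1/(3*22 - 31) + (-4 + 15*(-21)))*(-136 - 53) = (1/(66 - 31) + (-4 - 315))*(-189) = (1/35 - 319)*(-189) = -11164/35*(-189) = 301428/5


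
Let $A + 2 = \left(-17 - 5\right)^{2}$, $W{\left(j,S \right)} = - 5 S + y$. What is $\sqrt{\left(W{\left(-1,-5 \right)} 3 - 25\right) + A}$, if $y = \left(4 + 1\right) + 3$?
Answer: $2 \sqrt{139} \approx 23.58$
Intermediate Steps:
$y = 8$ ($y = 5 + 3 = 8$)
$W{\left(j,S \right)} = 8 - 5 S$ ($W{\left(j,S \right)} = - 5 S + 8 = 8 - 5 S$)
$A = 482$ ($A = -2 + \left(-17 - 5\right)^{2} = -2 + \left(-22\right)^{2} = -2 + 484 = 482$)
$\sqrt{\left(W{\left(-1,-5 \right)} 3 - 25\right) + A} = \sqrt{\left(\left(8 - -25\right) 3 - 25\right) + 482} = \sqrt{\left(\left(8 + 25\right) 3 - 25\right) + 482} = \sqrt{\left(33 \cdot 3 - 25\right) + 482} = \sqrt{\left(99 - 25\right) + 482} = \sqrt{74 + 482} = \sqrt{556} = 2 \sqrt{139}$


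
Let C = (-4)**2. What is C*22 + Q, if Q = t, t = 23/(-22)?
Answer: 7721/22 ≈ 350.95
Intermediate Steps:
t = -23/22 (t = 23*(-1/22) = -23/22 ≈ -1.0455)
Q = -23/22 ≈ -1.0455
C = 16
C*22 + Q = 16*22 - 23/22 = 352 - 23/22 = 7721/22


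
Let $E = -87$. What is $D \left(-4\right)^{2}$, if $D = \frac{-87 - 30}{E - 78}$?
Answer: $\frac{624}{55} \approx 11.345$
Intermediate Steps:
$D = \frac{39}{55}$ ($D = \frac{-87 - 30}{-87 - 78} = - \frac{117}{-165} = \left(-117\right) \left(- \frac{1}{165}\right) = \frac{39}{55} \approx 0.70909$)
$D \left(-4\right)^{2} = \frac{39 \left(-4\right)^{2}}{55} = \frac{39}{55} \cdot 16 = \frac{624}{55}$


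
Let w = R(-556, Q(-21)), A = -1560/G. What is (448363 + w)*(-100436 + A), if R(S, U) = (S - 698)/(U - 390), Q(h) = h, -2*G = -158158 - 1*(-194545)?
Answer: -1918680735969164/42607 ≈ -4.5032e+10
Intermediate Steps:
G = -36387/2 (G = -(-158158 - 1*(-194545))/2 = -(-158158 + 194545)/2 = -½*36387 = -36387/2 ≈ -18194.)
A = 80/933 (A = -1560/(-36387/2) = -1560*(-2/36387) = 80/933 ≈ 0.085745)
R(S, U) = (-698 + S)/(-390 + U)
w = 418/137 (w = (-698 - 556)/(-390 - 21) = -1254/(-411) = -1/411*(-1254) = 418/137 ≈ 3.0511)
(448363 + w)*(-100436 + A) = (448363 + 418/137)*(-100436 + 80/933) = (61426149/137)*(-93706708/933) = -1918680735969164/42607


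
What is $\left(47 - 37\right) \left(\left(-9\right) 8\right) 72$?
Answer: $-51840$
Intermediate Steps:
$\left(47 - 37\right) \left(\left(-9\right) 8\right) 72 = \left(47 - 37\right) \left(-72\right) 72 = 10 \left(-72\right) 72 = \left(-720\right) 72 = -51840$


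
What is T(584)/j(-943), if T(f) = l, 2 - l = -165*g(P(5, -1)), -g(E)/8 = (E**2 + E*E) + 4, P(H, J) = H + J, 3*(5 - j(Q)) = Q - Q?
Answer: -47518/5 ≈ -9503.6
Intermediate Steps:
j(Q) = 5 (j(Q) = 5 - (Q - Q)/3 = 5 - 1/3*0 = 5 + 0 = 5)
g(E) = -32 - 16*E**2 (g(E) = -8*((E**2 + E*E) + 4) = -8*((E**2 + E**2) + 4) = -8*(2*E**2 + 4) = -8*(4 + 2*E**2) = -32 - 16*E**2)
l = -47518 (l = 2 - (-165)*(-32 - 16*(5 - 1)**2) = 2 - (-165)*(-32 - 16*4**2) = 2 - (-165)*(-32 - 16*16) = 2 - (-165)*(-32 - 256) = 2 - (-165)*(-288) = 2 - 1*47520 = 2 - 47520 = -47518)
T(f) = -47518
T(584)/j(-943) = -47518/5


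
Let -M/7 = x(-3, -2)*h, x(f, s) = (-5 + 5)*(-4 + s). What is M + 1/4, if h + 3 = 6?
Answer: ¼ ≈ 0.25000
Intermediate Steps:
x(f, s) = 0 (x(f, s) = 0*(-4 + s) = 0)
h = 3 (h = -3 + 6 = 3)
M = 0 (M = -0*3 = -7*0 = 0)
M + 1/4 = 0 + 1/4 = 0 + (¼)*1 = 0 + ¼ = ¼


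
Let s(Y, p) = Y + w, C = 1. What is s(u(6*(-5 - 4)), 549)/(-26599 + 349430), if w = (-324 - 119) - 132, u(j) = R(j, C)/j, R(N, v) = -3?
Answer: -10349/5810958 ≈ -0.0017809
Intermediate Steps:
u(j) = -3/j
w = -575 (w = -443 - 132 = -575)
s(Y, p) = -575 + Y (s(Y, p) = Y - 575 = -575 + Y)
s(u(6*(-5 - 4)), 549)/(-26599 + 349430) = (-575 - 3*1/(6*(-5 - 4)))/(-26599 + 349430) = (-575 - 3/(6*(-9)))/322831 = (-575 - 3/(-54))*(1/322831) = (-575 - 3*(-1/54))*(1/322831) = (-575 + 1/18)*(1/322831) = -10349/18*1/322831 = -10349/5810958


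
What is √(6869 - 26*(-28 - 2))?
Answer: √7649 ≈ 87.458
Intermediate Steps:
√(6869 - 26*(-28 - 2)) = √(6869 - 26*(-30)) = √(6869 + 780) = √7649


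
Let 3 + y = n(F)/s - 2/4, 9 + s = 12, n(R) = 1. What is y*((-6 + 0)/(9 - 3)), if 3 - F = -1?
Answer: 19/6 ≈ 3.1667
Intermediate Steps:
F = 4 (F = 3 - 1*(-1) = 3 + 1 = 4)
s = 3 (s = -9 + 12 = 3)
y = -19/6 (y = -3 + (1/3 - 2/4) = -3 + (1*(⅓) - 2*¼) = -3 + (⅓ - ½) = -3 - ⅙ = -19/6 ≈ -3.1667)
y*((-6 + 0)/(9 - 3)) = -19*(-6 + 0)/(6*(9 - 3)) = -(-19)/6 = -19/6*(-1) = 19/6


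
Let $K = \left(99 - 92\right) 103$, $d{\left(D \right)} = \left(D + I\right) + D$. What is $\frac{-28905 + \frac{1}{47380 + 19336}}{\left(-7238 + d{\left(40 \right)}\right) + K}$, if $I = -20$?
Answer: $\frac{1928425979}{430785212} \approx 4.4765$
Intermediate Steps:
$d{\left(D \right)} = -20 + 2 D$ ($d{\left(D \right)} = \left(D - 20\right) + D = \left(-20 + D\right) + D = -20 + 2 D$)
$K = 721$ ($K = 7 \cdot 103 = 721$)
$\frac{-28905 + \frac{1}{47380 + 19336}}{\left(-7238 + d{\left(40 \right)}\right) + K} = \frac{-28905 + \frac{1}{47380 + 19336}}{\left(-7238 + \left(-20 + 2 \cdot 40\right)\right) + 721} = \frac{-28905 + \frac{1}{66716}}{\left(-7238 + \left(-20 + 80\right)\right) + 721} = \frac{-28905 + \frac{1}{66716}}{\left(-7238 + 60\right) + 721} = - \frac{1928425979}{66716 \left(-7178 + 721\right)} = - \frac{1928425979}{66716 \left(-6457\right)} = \left(- \frac{1928425979}{66716}\right) \left(- \frac{1}{6457}\right) = \frac{1928425979}{430785212}$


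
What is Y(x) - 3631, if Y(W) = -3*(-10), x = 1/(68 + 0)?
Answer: -3601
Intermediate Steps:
x = 1/68 ≈ 0.014706
Y(W) = 30
Y(x) - 3631 = 30 - 3631 = -3601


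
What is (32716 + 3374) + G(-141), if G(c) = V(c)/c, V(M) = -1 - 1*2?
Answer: 1696231/47 ≈ 36090.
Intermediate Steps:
V(M) = -3 (V(M) = -1 - 2 = -3)
G(c) = -3/c
(32716 + 3374) + G(-141) = (32716 + 3374) - 3/(-141) = 36090 - 3*(-1/141) = 36090 + 1/47 = 1696231/47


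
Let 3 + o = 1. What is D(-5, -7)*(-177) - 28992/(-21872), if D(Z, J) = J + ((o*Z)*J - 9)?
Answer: 20810286/1367 ≈ 15223.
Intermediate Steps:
o = -2 (o = -3 + 1 = -2)
D(Z, J) = -9 + J - 2*J*Z (D(Z, J) = J + ((-2*Z)*J - 9) = J + (-2*J*Z - 9) = J + (-9 - 2*J*Z) = -9 + J - 2*J*Z)
D(-5, -7)*(-177) - 28992/(-21872) = (-9 - 7 - 2*(-7)*(-5))*(-177) - 28992/(-21872) = (-9 - 7 - 70)*(-177) - 28992*(-1)/21872 = -86*(-177) - 1*(-1812/1367) = 15222 + 1812/1367 = 20810286/1367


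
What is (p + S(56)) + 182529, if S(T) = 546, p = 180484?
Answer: 363559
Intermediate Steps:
(p + S(56)) + 182529 = (180484 + 546) + 182529 = 181030 + 182529 = 363559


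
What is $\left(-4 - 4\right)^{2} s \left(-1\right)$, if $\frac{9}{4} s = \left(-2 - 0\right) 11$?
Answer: $\frac{5632}{9} \approx 625.78$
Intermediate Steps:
$s = - \frac{88}{9}$ ($s = \frac{4 \left(-2 - 0\right) 11}{9} = \frac{4 \left(-2 + 0\right) 11}{9} = \frac{4 \left(\left(-2\right) 11\right)}{9} = \frac{4}{9} \left(-22\right) = - \frac{88}{9} \approx -9.7778$)
$\left(-4 - 4\right)^{2} s \left(-1\right) = \left(-4 - 4\right)^{2} \left(- \frac{88}{9}\right) \left(-1\right) = \left(-8\right)^{2} \left(- \frac{88}{9}\right) \left(-1\right) = 64 \left(- \frac{88}{9}\right) \left(-1\right) = \left(- \frac{5632}{9}\right) \left(-1\right) = \frac{5632}{9}$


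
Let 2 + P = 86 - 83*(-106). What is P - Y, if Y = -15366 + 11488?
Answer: 12760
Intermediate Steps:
Y = -3878
P = 8882 (P = -2 + (86 - 83*(-106)) = -2 + (86 + 8798) = -2 + 8884 = 8882)
P - Y = 8882 - 1*(-3878) = 8882 + 3878 = 12760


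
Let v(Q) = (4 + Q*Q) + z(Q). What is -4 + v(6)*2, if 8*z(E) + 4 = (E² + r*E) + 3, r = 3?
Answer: 357/4 ≈ 89.250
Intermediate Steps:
z(E) = -⅛ + E²/8 + 3*E/8 (z(E) = -½ + ((E² + 3*E) + 3)/8 = -½ + (3 + E² + 3*E)/8 = -½ + (3/8 + E²/8 + 3*E/8) = -⅛ + E²/8 + 3*E/8)
v(Q) = 31/8 + 3*Q/8 + 9*Q²/8 (v(Q) = (4 + Q*Q) + (-⅛ + Q²/8 + 3*Q/8) = (4 + Q²) + (-⅛ + Q²/8 + 3*Q/8) = 31/8 + 3*Q/8 + 9*Q²/8)
-4 + v(6)*2 = -4 + (31/8 + (3/8)*6 + (9/8)*6²)*2 = -4 + (31/8 + 9/4 + (9/8)*36)*2 = -4 + (31/8 + 9/4 + 81/2)*2 = -4 + (373/8)*2 = -4 + 373/4 = 357/4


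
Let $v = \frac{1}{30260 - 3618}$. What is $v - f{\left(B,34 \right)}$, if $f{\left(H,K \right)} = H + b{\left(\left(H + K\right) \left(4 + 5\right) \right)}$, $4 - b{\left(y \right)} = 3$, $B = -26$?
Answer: $\frac{666051}{26642} \approx 25.0$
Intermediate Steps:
$b{\left(y \right)} = 1$ ($b{\left(y \right)} = 4 - 3 = 1$)
$f{\left(H,K \right)} = 1 + H$ ($f{\left(H,K \right)} = H + 1 = 1 + H$)
$v = \frac{1}{26642} \approx 3.7535 \cdot 10^{-5}$
$v - f{\left(B,34 \right)} = \frac{1}{26642} - \left(1 - 26\right) = \frac{1}{26642} - -25 = \frac{1}{26642} + 25 = \frac{666051}{26642}$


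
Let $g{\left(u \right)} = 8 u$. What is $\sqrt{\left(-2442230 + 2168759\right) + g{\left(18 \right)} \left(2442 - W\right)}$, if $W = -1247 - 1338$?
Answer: $\sqrt{450417} \approx 671.13$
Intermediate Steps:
$W = -2585$ ($W = -1247 - 1338 = -2585$)
$\sqrt{\left(-2442230 + 2168759\right) + g{\left(18 \right)} \left(2442 - W\right)} = \sqrt{\left(-2442230 + 2168759\right) + 8 \cdot 18 \left(2442 - -2585\right)} = \sqrt{-273471 + 144 \left(2442 + 2585\right)} = \sqrt{-273471 + 144 \cdot 5027} = \sqrt{-273471 + 723888} = \sqrt{450417}$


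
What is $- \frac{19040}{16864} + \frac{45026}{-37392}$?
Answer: $- \frac{1352263}{579576} \approx -2.3332$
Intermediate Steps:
$- \frac{19040}{16864} + \frac{45026}{-37392} = \left(-19040\right) \frac{1}{16864} + 45026 \left(- \frac{1}{37392}\right) = - \frac{35}{31} - \frac{22513}{18696} = - \frac{1352263}{579576}$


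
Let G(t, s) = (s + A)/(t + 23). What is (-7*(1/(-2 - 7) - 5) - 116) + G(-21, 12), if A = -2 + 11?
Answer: -1255/18 ≈ -69.722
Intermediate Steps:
A = 9
G(t, s) = (9 + s)/(23 + t) (G(t, s) = (s + 9)/(t + 23) = (9 + s)/(23 + t))
(-7*(1/(-2 - 7) - 5) - 116) + G(-21, 12) = (-7*(1/(-2 - 7) - 5) - 116) + (9 + 12)/(23 - 21) = (-7*(1/(-9) - 5) - 116) + 21/2 = (-7*(-⅑ - 5) - 116) + (½)*21 = (-7*(-46/9) - 116) + 21/2 = (322/9 - 116) + 21/2 = -722/9 + 21/2 = -1255/18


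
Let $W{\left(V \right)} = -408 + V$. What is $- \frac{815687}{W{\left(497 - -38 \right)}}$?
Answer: $- \frac{815687}{127} \approx -6422.7$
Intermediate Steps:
$- \frac{815687}{W{\left(497 - -38 \right)}} = - \frac{815687}{-408 + \left(497 - -38\right)} = - \frac{815687}{-408 + \left(497 + 38\right)} = - \frac{815687}{-408 + 535} = - \frac{815687}{127}$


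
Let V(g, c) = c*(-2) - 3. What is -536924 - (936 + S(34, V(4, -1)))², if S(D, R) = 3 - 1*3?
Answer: -1413020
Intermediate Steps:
V(g, c) = -3 - 2*c (V(g, c) = -2*c - 3 = -3 - 2*c)
S(D, R) = 0 (S(D, R) = 3 - 3 = 0)
-536924 - (936 + S(34, V(4, -1)))² = -536924 - (936 + 0)² = -536924 - 1*936² = -536924 - 1*876096 = -536924 - 876096 = -1413020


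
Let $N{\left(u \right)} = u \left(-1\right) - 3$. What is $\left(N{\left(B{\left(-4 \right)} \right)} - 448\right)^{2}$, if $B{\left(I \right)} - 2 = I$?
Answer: $201601$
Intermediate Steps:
$B{\left(I \right)} = 2 + I$
$N{\left(u \right)} = -3 - u$ ($N{\left(u \right)} = - u - 3 = -3 - u$)
$\left(N{\left(B{\left(-4 \right)} \right)} - 448\right)^{2} = \left(\left(-3 - \left(2 - 4\right)\right) - 448\right)^{2} = \left(\left(-3 - -2\right) - 448\right)^{2} = \left(\left(-3 + 2\right) - 448\right)^{2} = \left(-1 - 448\right)^{2} = \left(-449\right)^{2} = 201601$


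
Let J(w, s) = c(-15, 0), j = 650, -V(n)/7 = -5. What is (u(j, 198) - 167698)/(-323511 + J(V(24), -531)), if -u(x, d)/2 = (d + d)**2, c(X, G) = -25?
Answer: 240665/161768 ≈ 1.4877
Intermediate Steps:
V(n) = 35 (V(n) = -7*(-5) = 35)
J(w, s) = -25
u(x, d) = -8*d**2 (u(x, d) = -2*(d + d)**2 = -2*4*d**2 = -8*d**2)
(u(j, 198) - 167698)/(-323511 + J(V(24), -531)) = (-8*198**2 - 167698)/(-323511 - 25) = (-8*39204 - 167698)/(-323536) = (-313632 - 167698)*(-1/323536) = -481330*(-1/323536) = 240665/161768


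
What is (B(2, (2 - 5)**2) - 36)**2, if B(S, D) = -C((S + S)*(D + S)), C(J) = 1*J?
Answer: 6400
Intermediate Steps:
C(J) = J
B(S, D) = -2*S*(D + S) (B(S, D) = -(S + S)*(D + S) = -2*S*(D + S))
(B(2, (2 - 5)**2) - 36)**2 = (-2*2*((2 - 5)**2 + 2) - 36)**2 = (-2*2*((-3)**2 + 2) - 36)**2 = (-2*2*(9 + 2) - 36)**2 = (-2*2*11 - 36)**2 = (-44 - 36)**2 = (-80)**2 = 6400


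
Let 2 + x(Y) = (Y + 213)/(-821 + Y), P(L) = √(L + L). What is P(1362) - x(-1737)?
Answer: 1796/1279 + 2*√681 ≈ 53.596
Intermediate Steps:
P(L) = √2*√L (P(L) = √(2*L) = √2*√L)
x(Y) = -2 + (213 + Y)/(-821 + Y) (x(Y) = -2 + (Y + 213)/(-821 + Y) = -2 + (213 + Y)/(-821 + Y))
P(1362) - x(-1737) = √2*√1362 - (1855 - 1*(-1737))/(-821 - 1737) = 2*√681 - (1855 + 1737)/(-2558) = 2*√681 - (-1)*3592/2558 = 2*√681 - 1*(-1796/1279) = 2*√681 + 1796/1279 = 1796/1279 + 2*√681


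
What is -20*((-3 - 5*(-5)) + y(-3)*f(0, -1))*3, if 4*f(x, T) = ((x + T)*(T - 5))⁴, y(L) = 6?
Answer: -117960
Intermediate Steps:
f(x, T) = (-5 + T)⁴*(T + x)⁴/4 (f(x, T) = ((x + T)*(T - 5))⁴/4 = ((T + x)*(-5 + T))⁴/4 = ((-5 + T)*(T + x))⁴/4 = ((-5 + T)⁴*(T + x)⁴)/4 = (-5 + T)⁴*(T + x)⁴/4)
-20*((-3 - 5*(-5)) + y(-3)*f(0, -1))*3 = -20*((-3 - 5*(-5)) + 6*((-5 - 1)⁴*(-1 + 0)⁴/4))*3 = -20*((-3 + 25) + 6*((¼)*(-6)⁴*(-1)⁴))*3 = -20*(22 + 6*((¼)*1296*1))*3 = -20*(22 + 6*324)*3 = -20*(22 + 1944)*3 = -20*1966*3 = -39320*3 = -1*117960 = -117960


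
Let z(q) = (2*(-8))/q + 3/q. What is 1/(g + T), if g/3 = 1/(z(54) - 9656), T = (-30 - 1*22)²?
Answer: 521437/1409965486 ≈ 0.00036982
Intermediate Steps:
z(q) = -13/q (z(q) = -16/q + 3/q = -13/q)
T = 2704 (T = (-30 - 22)² = (-52)² = 2704)
g = -162/521437 (g = 3/(-13/54 - 9656) = 3/(-521437/54) = 3*(-54/521437) = -162/521437 ≈ -0.00031068)
1/(g + T) = 1/(-162/521437 + 2704) = 1/(1409965486/521437) = 521437/1409965486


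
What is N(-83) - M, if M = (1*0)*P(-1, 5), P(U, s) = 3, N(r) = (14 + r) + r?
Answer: -152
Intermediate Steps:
N(r) = 14 + 2*r
M = 0 (M = (1*0)*3 = 0*3 = 0)
N(-83) - M = (14 + 2*(-83)) - 1*0 = (14 - 166) + 0 = -152 + 0 = -152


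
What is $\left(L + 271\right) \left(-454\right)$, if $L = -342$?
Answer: $32234$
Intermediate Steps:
$\left(L + 271\right) \left(-454\right) = \left(-342 + 271\right) \left(-454\right) = \left(-71\right) \left(-454\right) = 32234$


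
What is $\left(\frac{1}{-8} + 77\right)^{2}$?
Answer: $\frac{378225}{64} \approx 5909.8$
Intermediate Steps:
$\left(\frac{1}{-8} + 77\right)^{2} = \left(- \frac{1}{8} + 77\right)^{2} = \left(\frac{615}{8}\right)^{2} = \frac{378225}{64}$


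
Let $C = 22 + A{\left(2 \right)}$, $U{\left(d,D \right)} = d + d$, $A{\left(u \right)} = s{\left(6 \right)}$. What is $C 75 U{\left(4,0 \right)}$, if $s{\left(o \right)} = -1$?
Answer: $12600$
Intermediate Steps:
$A{\left(u \right)} = -1$
$U{\left(d,D \right)} = 2 d$
$C = 21$ ($C = 22 - 1 = 21$)
$C 75 U{\left(4,0 \right)} = 21 \cdot 75 \cdot 2 \cdot 4 = 1575 \cdot 8 = 12600$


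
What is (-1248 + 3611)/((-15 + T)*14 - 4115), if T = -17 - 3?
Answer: -2363/4605 ≈ -0.51314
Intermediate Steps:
T = -20
(-1248 + 3611)/((-15 + T)*14 - 4115) = (-1248 + 3611)/((-15 - 20)*14 - 4115) = 2363/(-35*14 - 4115) = 2363/(-490 - 4115) = 2363/(-4605) = 2363*(-1/4605) = -2363/4605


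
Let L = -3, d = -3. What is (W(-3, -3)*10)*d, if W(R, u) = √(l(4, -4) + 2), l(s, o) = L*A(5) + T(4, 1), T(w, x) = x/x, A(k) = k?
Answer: -60*I*√3 ≈ -103.92*I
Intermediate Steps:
T(w, x) = 1
l(s, o) = -14 (l(s, o) = -3*5 + 1 = -15 + 1 = -14)
W(R, u) = 2*I*√3 (W(R, u) = √(-14 + 2) = √(-12) = 2*I*√3)
(W(-3, -3)*10)*d = ((2*I*√3)*10)*(-3) = (20*I*√3)*(-3) = -60*I*√3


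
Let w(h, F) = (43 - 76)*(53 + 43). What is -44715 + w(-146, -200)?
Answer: -47883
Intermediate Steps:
w(h, F) = -3168 (w(h, F) = -33*96 = -3168)
-44715 + w(-146, -200) = -44715 - 3168 = -47883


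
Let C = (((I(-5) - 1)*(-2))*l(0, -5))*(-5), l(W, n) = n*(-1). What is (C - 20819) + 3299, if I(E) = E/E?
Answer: -17520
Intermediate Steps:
I(E) = 1
l(W, n) = -n
C = 0 (C = (((1 - 1)*(-2))*(-1*(-5)))*(-5) = ((0*(-2))*5)*(-5) = (0*5)*(-5) = 0*(-5) = 0)
(C - 20819) + 3299 = (0 - 20819) + 3299 = -20819 + 3299 = -17520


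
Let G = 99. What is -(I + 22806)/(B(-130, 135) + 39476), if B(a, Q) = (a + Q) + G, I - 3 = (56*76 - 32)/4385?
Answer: -100021689/173558300 ≈ -0.57630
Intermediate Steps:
I = 17379/4385 (I = 3 + (56*76 - 32)/4385 = 3 + (4256 - 32)*(1/4385) = 3 + 4224*(1/4385) = 3 + 4224/4385 = 17379/4385 ≈ 3.9633)
B(a, Q) = 99 + Q + a (B(a, Q) = (a + Q) + 99 = (Q + a) + 99 = 99 + Q + a)
-(I + 22806)/(B(-130, 135) + 39476) = -(17379/4385 + 22806)/((99 + 135 - 130) + 39476) = -100021689/(4385*(104 + 39476)) = -100021689/(4385*39580) = -1*100021689/173558300 = -100021689/173558300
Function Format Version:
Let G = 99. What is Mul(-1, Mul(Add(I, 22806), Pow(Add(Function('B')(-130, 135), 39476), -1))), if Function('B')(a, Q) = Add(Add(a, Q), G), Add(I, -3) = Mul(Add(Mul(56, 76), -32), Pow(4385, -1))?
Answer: Rational(-100021689, 173558300) ≈ -0.57630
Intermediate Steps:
I = Rational(17379, 4385) (I = Add(3, Mul(Add(Mul(56, 76), -32), Pow(4385, -1))) = Add(3, Mul(Add(4256, -32), Rational(1, 4385))) = Add(3, Mul(4224, Rational(1, 4385))) = Add(3, Rational(4224, 4385)) = Rational(17379, 4385) ≈ 3.9633)
Function('B')(a, Q) = Add(99, Q, a) (Function('B')(a, Q) = Add(Add(a, Q), 99) = Add(Add(Q, a), 99) = Add(99, Q, a))
Mul(-1, Mul(Add(I, 22806), Pow(Add(Function('B')(-130, 135), 39476), -1))) = Mul(-1, Mul(Add(Rational(17379, 4385), 22806), Pow(Add(Add(99, 135, -130), 39476), -1))) = Mul(-1, Mul(Rational(100021689, 4385), Pow(Add(104, 39476), -1))) = Mul(-1, Mul(Rational(100021689, 4385), Pow(39580, -1))) = Mul(-1, Mul(Rational(100021689, 4385), Rational(1, 39580))) = Mul(-1, Rational(100021689, 173558300)) = Rational(-100021689, 173558300)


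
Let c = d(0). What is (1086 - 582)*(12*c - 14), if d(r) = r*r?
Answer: -7056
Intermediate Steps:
d(r) = r²
c = 0 (c = 0² = 0)
(1086 - 582)*(12*c - 14) = (1086 - 582)*(12*0 - 14) = 504*(0 - 14) = 504*(-14) = -7056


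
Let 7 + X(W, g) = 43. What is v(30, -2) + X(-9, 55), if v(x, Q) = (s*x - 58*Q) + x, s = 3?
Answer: 272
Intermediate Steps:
X(W, g) = 36 (X(W, g) = -7 + 43 = 36)
v(x, Q) = -58*Q + 4*x (v(x, Q) = (3*x - 58*Q) + x = (-58*Q + 3*x) + x = -58*Q + 4*x)
v(30, -2) + X(-9, 55) = (-58*(-2) + 4*30) + 36 = (116 + 120) + 36 = 236 + 36 = 272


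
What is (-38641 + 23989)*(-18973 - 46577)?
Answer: 960438600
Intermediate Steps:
(-38641 + 23989)*(-18973 - 46577) = -14652*(-65550) = 960438600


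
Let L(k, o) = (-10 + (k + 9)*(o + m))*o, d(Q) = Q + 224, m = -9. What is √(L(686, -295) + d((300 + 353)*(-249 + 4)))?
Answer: √62170789 ≈ 7884.8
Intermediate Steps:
d(Q) = 224 + Q
L(k, o) = o*(-10 + (-9 + o)*(9 + k)) (L(k, o) = (-10 + (k + 9)*(o - 9))*o = (-10 + (9 + k)*(-9 + o))*o = (-10 + (-9 + o)*(9 + k))*o = o*(-10 + (-9 + o)*(9 + k)))
√(L(686, -295) + d((300 + 353)*(-249 + 4))) = √(-295*(-91 - 9*686 + 9*(-295) + 686*(-295)) + (224 + (300 + 353)*(-249 + 4))) = √(-295*(-91 - 6174 - 2655 - 202370) + (224 + 653*(-245))) = √(-295*(-211290) + (224 - 159985)) = √(62330550 - 159761) = √62170789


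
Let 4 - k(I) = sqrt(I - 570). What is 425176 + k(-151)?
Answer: 425180 - I*sqrt(721) ≈ 4.2518e+5 - 26.851*I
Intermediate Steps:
k(I) = 4 - sqrt(-570 + I) (k(I) = 4 - sqrt(I - 570) = 4 - sqrt(-570 + I))
425176 + k(-151) = 425176 + (4 - sqrt(-570 - 151)) = 425176 + (4 - sqrt(-721)) = 425176 + (4 - I*sqrt(721)) = 425180 - I*sqrt(721)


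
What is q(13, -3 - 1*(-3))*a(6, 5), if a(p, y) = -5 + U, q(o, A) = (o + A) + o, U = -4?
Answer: -234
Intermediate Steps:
q(o, A) = A + 2*o (q(o, A) = (A + o) + o = A + 2*o)
a(p, y) = -9 (a(p, y) = -5 - 4 = -9)
q(13, -3 - 1*(-3))*a(6, 5) = ((-3 - 1*(-3)) + 2*13)*(-9) = ((-3 + 3) + 26)*(-9) = (0 + 26)*(-9) = 26*(-9) = -234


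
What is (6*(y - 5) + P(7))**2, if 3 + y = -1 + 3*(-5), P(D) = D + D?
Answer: 16900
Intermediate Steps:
P(D) = 2*D
y = -19 (y = -3 + (-1 + 3*(-5)) = -3 + (-1 - 15) = -3 - 16 = -19)
(6*(y - 5) + P(7))**2 = (6*(-19 - 5) + 2*7)**2 = (6*(-24) + 14)**2 = (-144 + 14)**2 = (-130)**2 = 16900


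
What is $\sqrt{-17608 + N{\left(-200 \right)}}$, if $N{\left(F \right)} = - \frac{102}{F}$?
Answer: $\frac{i \sqrt{1760749}}{10} \approx 132.69 i$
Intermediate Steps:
$\sqrt{-17608 + N{\left(-200 \right)}} = \sqrt{-17608 - \frac{102}{-200}} = \sqrt{-17608 - - \frac{51}{100}} = \sqrt{-17608 + \frac{51}{100}} = \sqrt{- \frac{1760749}{100}} = \frac{i \sqrt{1760749}}{10}$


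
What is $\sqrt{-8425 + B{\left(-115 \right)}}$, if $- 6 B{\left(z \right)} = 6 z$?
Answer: $i \sqrt{8310} \approx 91.159 i$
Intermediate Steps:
$B{\left(z \right)} = - z$ ($B{\left(z \right)} = - \frac{6 z}{6} = - z$)
$\sqrt{-8425 + B{\left(-115 \right)}} = \sqrt{-8425 - -115} = \sqrt{-8425 + 115} = \sqrt{-8310} = i \sqrt{8310}$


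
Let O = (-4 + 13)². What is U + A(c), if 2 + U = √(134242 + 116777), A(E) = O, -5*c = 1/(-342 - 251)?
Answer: 79 + 9*√3099 ≈ 580.02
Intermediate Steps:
O = 81 (O = 9² = 81)
c = 1/2965 (c = -1/(5*(-342 - 251)) = -⅕/(-593) = -⅕*(-1/593) = 1/2965 ≈ 0.00033727)
A(E) = 81
U = -2 + 9*√3099 (U = -2 + √(134242 + 116777) = -2 + √251019 = -2 + 9*√3099 ≈ 499.02)
U + A(c) = (-2 + 9*√3099) + 81 = 79 + 9*√3099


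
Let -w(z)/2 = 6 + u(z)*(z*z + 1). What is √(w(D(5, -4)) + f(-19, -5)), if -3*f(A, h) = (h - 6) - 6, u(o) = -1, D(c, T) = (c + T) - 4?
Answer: √123/3 ≈ 3.6968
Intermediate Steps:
D(c, T) = -4 + T + c (D(c, T) = (T + c) - 4 = -4 + T + c)
f(A, h) = 4 - h/3 (f(A, h) = -((h - 6) - 6)/3 = -((-6 + h) - 6)/3 = -(-12 + h)/3 = 4 - h/3)
w(z) = -10 + 2*z² (w(z) = -2*(6 - (z*z + 1)) = -2*(6 - (z² + 1)) = -2*(6 - (1 + z²)) = -2*(6 + (-1 - z²)) = -2*(5 - z²) = -10 + 2*z²)
√(w(D(5, -4)) + f(-19, -5)) = √((-10 + 2*(-4 - 4 + 5)²) + (4 - ⅓*(-5))) = √((-10 + 2*(-3)²) + (4 + 5/3)) = √((-10 + 2*9) + 17/3) = √((-10 + 18) + 17/3) = √(8 + 17/3) = √(41/3) = √123/3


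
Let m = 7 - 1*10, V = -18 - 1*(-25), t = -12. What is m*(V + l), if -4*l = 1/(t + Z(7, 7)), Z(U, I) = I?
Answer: -423/20 ≈ -21.150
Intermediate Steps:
V = 7 (V = -18 + 25 = 7)
l = 1/20 (l = -1/(4*(-12 + 7)) = -¼/(-5) = -¼*(-⅕) = 1/20 ≈ 0.050000)
m = -3 (m = 7 - 10 = -3)
m*(V + l) = -3*(7 + 1/20) = -3*141/20 = -423/20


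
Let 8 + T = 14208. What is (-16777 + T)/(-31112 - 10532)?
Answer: 2577/41644 ≈ 0.061882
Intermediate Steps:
T = 14200 (T = -8 + 14208 = 14200)
(-16777 + T)/(-31112 - 10532) = (-16777 + 14200)/(-31112 - 10532) = -2577/(-41644) = -2577*(-1/41644) = 2577/41644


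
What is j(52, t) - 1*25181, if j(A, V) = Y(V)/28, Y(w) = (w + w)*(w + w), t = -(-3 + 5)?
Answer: -176263/7 ≈ -25180.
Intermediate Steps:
t = -2 (t = -1*2 = -2)
Y(w) = 4*w² (Y(w) = (2*w)*(2*w) = 4*w²)
j(A, V) = V²/7 (j(A, V) = (4*V²)/28 = (4*V²)*(1/28) = V²/7)
j(52, t) - 1*25181 = (⅐)*(-2)² - 1*25181 = (⅐)*4 - 25181 = 4/7 - 25181 = -176263/7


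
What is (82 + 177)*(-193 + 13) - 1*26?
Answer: -46646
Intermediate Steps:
(82 + 177)*(-193 + 13) - 1*26 = 259*(-180) - 26 = -46620 - 26 = -46646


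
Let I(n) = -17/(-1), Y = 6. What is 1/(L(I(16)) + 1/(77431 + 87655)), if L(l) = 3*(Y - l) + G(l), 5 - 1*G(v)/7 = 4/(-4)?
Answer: 165086/1485775 ≈ 0.11111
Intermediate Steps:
G(v) = 42 (G(v) = 35 - 28/(-4) = 35 - 28*(-1)/4 = 35 - 7*(-1) = 35 + 7 = 42)
I(n) = 17 (I(n) = -17*(-1) = 17)
L(l) = 60 - 3*l (L(l) = 3*(6 - l) + 42 = (18 - 3*l) + 42 = 60 - 3*l)
1/(L(I(16)) + 1/(77431 + 87655)) = 1/((60 - 3*17) + 1/(77431 + 87655)) = 1/((60 - 51) + 1/165086) = 1/(9 + 1/165086) = 1/(1485775/165086) = 165086/1485775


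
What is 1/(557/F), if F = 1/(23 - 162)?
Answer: -1/77423 ≈ -1.2916e-5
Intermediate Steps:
F = -1/139 (F = 1/(-139) = -1/139 ≈ -0.0071942)
1/(557/F) = 1/(557/(-1/139)) = 1/(557*(-139)) = 1/(-77423) = -1/77423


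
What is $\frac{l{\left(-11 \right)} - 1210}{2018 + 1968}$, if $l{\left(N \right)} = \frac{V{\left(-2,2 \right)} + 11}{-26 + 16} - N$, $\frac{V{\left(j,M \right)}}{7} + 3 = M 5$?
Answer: $- \frac{1205}{3986} \approx -0.30231$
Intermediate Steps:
$V{\left(j,M \right)} = -21 + 35 M$ ($V{\left(j,M \right)} = -21 + 7 M 5 = -21 + 7 \cdot 5 M = -21 + 35 M$)
$l{\left(N \right)} = -6 - N$ ($l{\left(N \right)} = \frac{\left(-21 + 35 \cdot 2\right) + 11}{-26 + 16} - N = \frac{\left(-21 + 70\right) + 11}{-10} - N = \left(49 + 11\right) \left(- \frac{1}{10}\right) - N = 60 \left(- \frac{1}{10}\right) - N = -6 - N$)
$\frac{l{\left(-11 \right)} - 1210}{2018 + 1968} = \frac{\left(-6 - -11\right) - 1210}{2018 + 1968} = \frac{\left(-6 + 11\right) - 1210}{3986} = \left(5 - 1210\right) \frac{1}{3986} = \left(-1205\right) \frac{1}{3986} = - \frac{1205}{3986}$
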